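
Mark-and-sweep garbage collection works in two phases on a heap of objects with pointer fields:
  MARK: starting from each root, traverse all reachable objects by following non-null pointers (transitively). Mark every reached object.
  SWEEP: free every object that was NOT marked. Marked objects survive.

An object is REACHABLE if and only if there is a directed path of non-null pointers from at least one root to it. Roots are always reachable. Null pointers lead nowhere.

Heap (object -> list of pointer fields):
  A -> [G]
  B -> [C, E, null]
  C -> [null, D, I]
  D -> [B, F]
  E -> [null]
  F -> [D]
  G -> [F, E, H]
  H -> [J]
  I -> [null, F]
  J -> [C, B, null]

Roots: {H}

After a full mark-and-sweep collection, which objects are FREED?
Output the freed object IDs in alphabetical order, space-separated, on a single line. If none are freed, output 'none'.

Answer: A G

Derivation:
Roots: H
Mark H: refs=J, marked=H
Mark J: refs=C B null, marked=H J
Mark C: refs=null D I, marked=C H J
Mark B: refs=C E null, marked=B C H J
Mark D: refs=B F, marked=B C D H J
Mark I: refs=null F, marked=B C D H I J
Mark E: refs=null, marked=B C D E H I J
Mark F: refs=D, marked=B C D E F H I J
Unmarked (collected): A G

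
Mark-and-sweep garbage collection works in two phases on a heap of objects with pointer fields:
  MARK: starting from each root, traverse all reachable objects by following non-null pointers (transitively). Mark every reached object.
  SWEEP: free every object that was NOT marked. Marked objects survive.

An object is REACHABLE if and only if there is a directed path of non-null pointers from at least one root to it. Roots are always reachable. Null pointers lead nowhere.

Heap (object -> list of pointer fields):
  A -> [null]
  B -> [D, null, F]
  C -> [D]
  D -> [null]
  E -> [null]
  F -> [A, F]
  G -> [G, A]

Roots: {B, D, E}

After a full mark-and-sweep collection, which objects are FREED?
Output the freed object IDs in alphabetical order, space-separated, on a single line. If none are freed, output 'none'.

Answer: C G

Derivation:
Roots: B D E
Mark B: refs=D null F, marked=B
Mark D: refs=null, marked=B D
Mark E: refs=null, marked=B D E
Mark F: refs=A F, marked=B D E F
Mark A: refs=null, marked=A B D E F
Unmarked (collected): C G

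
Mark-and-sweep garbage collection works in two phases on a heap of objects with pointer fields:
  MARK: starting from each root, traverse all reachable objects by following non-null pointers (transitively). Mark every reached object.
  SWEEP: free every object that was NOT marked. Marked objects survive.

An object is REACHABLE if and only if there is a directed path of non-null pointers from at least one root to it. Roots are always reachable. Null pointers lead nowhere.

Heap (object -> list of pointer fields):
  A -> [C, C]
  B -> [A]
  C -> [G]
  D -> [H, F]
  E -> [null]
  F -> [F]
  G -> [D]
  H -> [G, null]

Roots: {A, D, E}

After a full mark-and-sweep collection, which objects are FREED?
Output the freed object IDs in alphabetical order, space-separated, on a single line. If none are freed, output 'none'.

Answer: B

Derivation:
Roots: A D E
Mark A: refs=C C, marked=A
Mark D: refs=H F, marked=A D
Mark E: refs=null, marked=A D E
Mark C: refs=G, marked=A C D E
Mark H: refs=G null, marked=A C D E H
Mark F: refs=F, marked=A C D E F H
Mark G: refs=D, marked=A C D E F G H
Unmarked (collected): B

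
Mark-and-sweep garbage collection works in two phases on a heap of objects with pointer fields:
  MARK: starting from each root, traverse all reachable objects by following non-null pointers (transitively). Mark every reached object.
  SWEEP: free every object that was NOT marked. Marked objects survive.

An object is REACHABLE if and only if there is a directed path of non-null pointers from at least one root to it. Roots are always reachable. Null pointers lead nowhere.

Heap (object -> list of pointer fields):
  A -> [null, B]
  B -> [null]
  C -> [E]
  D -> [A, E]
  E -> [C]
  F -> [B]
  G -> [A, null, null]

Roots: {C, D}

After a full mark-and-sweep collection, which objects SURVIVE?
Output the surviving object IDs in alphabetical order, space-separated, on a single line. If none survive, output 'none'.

Roots: C D
Mark C: refs=E, marked=C
Mark D: refs=A E, marked=C D
Mark E: refs=C, marked=C D E
Mark A: refs=null B, marked=A C D E
Mark B: refs=null, marked=A B C D E
Unmarked (collected): F G

Answer: A B C D E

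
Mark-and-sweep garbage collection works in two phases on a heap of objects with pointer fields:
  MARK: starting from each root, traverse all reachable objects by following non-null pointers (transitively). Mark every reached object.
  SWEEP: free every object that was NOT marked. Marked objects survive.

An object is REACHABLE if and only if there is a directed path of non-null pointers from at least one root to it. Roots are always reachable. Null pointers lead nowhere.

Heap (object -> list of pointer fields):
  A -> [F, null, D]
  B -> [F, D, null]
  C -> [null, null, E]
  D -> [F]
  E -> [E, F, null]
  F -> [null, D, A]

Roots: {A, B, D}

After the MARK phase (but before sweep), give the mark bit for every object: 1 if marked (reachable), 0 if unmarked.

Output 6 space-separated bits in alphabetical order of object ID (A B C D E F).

Roots: A B D
Mark A: refs=F null D, marked=A
Mark B: refs=F D null, marked=A B
Mark D: refs=F, marked=A B D
Mark F: refs=null D A, marked=A B D F
Unmarked (collected): C E

Answer: 1 1 0 1 0 1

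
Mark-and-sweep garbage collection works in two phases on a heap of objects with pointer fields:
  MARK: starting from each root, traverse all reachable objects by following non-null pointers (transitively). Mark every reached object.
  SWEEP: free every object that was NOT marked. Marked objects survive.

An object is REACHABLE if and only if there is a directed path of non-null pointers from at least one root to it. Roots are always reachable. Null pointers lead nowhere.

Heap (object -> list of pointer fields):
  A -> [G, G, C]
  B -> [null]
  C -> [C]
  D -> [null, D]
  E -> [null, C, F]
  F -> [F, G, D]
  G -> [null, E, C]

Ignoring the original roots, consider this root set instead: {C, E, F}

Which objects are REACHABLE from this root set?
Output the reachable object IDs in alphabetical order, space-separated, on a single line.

Roots: C E F
Mark C: refs=C, marked=C
Mark E: refs=null C F, marked=C E
Mark F: refs=F G D, marked=C E F
Mark G: refs=null E C, marked=C E F G
Mark D: refs=null D, marked=C D E F G
Unmarked (collected): A B

Answer: C D E F G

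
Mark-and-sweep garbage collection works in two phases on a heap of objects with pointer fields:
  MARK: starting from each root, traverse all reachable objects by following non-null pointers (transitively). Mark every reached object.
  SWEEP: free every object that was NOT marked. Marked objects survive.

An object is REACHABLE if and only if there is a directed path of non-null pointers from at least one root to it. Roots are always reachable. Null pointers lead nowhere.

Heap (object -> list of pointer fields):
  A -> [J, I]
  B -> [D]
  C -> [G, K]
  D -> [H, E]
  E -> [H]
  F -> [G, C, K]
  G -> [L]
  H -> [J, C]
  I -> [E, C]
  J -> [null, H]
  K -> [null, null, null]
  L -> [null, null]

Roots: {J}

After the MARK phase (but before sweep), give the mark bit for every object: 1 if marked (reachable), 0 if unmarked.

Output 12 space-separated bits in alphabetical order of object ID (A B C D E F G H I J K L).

Answer: 0 0 1 0 0 0 1 1 0 1 1 1

Derivation:
Roots: J
Mark J: refs=null H, marked=J
Mark H: refs=J C, marked=H J
Mark C: refs=G K, marked=C H J
Mark G: refs=L, marked=C G H J
Mark K: refs=null null null, marked=C G H J K
Mark L: refs=null null, marked=C G H J K L
Unmarked (collected): A B D E F I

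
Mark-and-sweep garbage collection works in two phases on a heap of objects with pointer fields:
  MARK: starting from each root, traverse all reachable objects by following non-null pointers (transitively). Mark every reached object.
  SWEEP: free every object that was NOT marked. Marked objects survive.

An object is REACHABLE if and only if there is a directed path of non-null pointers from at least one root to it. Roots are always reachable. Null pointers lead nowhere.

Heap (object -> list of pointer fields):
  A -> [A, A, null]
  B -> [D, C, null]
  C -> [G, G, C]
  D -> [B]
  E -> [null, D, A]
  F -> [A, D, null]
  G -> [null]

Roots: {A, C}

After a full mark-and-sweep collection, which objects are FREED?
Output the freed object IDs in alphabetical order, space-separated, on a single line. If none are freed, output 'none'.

Answer: B D E F

Derivation:
Roots: A C
Mark A: refs=A A null, marked=A
Mark C: refs=G G C, marked=A C
Mark G: refs=null, marked=A C G
Unmarked (collected): B D E F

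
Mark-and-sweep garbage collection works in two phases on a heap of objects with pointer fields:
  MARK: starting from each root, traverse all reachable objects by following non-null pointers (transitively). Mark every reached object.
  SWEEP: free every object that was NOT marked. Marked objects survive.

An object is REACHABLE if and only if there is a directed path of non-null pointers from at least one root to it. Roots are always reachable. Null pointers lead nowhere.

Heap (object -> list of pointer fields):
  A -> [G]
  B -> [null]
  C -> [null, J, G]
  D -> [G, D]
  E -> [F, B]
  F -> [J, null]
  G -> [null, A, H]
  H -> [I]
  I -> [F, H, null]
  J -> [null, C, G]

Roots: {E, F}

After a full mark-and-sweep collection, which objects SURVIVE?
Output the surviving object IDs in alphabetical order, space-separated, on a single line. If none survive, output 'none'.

Answer: A B C E F G H I J

Derivation:
Roots: E F
Mark E: refs=F B, marked=E
Mark F: refs=J null, marked=E F
Mark B: refs=null, marked=B E F
Mark J: refs=null C G, marked=B E F J
Mark C: refs=null J G, marked=B C E F J
Mark G: refs=null A H, marked=B C E F G J
Mark A: refs=G, marked=A B C E F G J
Mark H: refs=I, marked=A B C E F G H J
Mark I: refs=F H null, marked=A B C E F G H I J
Unmarked (collected): D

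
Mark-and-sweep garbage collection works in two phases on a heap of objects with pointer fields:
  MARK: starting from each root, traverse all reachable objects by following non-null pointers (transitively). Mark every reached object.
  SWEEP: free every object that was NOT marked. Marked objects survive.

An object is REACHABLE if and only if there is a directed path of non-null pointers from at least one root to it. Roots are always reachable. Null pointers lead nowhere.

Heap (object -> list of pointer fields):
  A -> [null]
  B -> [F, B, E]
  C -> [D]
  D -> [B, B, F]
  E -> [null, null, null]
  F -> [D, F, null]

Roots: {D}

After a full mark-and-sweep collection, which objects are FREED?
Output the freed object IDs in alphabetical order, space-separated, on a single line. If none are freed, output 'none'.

Answer: A C

Derivation:
Roots: D
Mark D: refs=B B F, marked=D
Mark B: refs=F B E, marked=B D
Mark F: refs=D F null, marked=B D F
Mark E: refs=null null null, marked=B D E F
Unmarked (collected): A C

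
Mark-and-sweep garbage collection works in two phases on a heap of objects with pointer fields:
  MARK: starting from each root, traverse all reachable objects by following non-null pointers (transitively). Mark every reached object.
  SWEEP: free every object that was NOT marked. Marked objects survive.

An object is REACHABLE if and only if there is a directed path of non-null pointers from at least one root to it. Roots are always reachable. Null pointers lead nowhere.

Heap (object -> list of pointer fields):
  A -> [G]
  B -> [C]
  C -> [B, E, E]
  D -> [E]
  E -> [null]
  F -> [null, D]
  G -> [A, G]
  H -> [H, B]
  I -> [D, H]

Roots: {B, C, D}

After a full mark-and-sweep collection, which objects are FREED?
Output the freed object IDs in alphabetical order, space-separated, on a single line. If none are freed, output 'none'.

Roots: B C D
Mark B: refs=C, marked=B
Mark C: refs=B E E, marked=B C
Mark D: refs=E, marked=B C D
Mark E: refs=null, marked=B C D E
Unmarked (collected): A F G H I

Answer: A F G H I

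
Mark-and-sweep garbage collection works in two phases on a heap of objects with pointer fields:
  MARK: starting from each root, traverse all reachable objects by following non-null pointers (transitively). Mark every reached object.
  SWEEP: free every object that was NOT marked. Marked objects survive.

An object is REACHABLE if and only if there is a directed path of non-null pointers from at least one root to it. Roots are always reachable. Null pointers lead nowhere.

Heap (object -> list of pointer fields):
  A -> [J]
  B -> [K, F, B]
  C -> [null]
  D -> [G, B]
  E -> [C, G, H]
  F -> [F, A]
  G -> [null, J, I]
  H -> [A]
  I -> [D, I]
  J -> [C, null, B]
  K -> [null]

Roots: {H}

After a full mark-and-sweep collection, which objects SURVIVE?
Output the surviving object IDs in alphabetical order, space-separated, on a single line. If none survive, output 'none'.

Answer: A B C F H J K

Derivation:
Roots: H
Mark H: refs=A, marked=H
Mark A: refs=J, marked=A H
Mark J: refs=C null B, marked=A H J
Mark C: refs=null, marked=A C H J
Mark B: refs=K F B, marked=A B C H J
Mark K: refs=null, marked=A B C H J K
Mark F: refs=F A, marked=A B C F H J K
Unmarked (collected): D E G I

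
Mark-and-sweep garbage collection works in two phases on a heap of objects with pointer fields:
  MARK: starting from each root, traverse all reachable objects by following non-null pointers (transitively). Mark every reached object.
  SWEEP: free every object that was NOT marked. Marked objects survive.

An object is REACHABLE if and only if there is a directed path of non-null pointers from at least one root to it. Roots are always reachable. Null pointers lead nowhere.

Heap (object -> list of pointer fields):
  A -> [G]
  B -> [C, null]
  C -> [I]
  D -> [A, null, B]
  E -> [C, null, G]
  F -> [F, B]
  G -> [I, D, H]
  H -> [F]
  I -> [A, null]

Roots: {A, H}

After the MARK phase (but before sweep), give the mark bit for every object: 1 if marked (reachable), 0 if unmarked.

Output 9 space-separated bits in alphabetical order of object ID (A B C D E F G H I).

Answer: 1 1 1 1 0 1 1 1 1

Derivation:
Roots: A H
Mark A: refs=G, marked=A
Mark H: refs=F, marked=A H
Mark G: refs=I D H, marked=A G H
Mark F: refs=F B, marked=A F G H
Mark I: refs=A null, marked=A F G H I
Mark D: refs=A null B, marked=A D F G H I
Mark B: refs=C null, marked=A B D F G H I
Mark C: refs=I, marked=A B C D F G H I
Unmarked (collected): E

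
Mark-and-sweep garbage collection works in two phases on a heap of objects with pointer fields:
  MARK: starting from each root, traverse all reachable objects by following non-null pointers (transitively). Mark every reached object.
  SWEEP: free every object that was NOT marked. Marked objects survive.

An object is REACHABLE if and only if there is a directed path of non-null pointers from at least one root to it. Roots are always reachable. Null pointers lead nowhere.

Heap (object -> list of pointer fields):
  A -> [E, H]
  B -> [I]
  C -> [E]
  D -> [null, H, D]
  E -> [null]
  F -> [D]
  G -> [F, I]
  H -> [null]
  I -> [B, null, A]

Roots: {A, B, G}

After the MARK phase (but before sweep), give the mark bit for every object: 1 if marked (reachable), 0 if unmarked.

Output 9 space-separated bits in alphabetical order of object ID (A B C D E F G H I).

Roots: A B G
Mark A: refs=E H, marked=A
Mark B: refs=I, marked=A B
Mark G: refs=F I, marked=A B G
Mark E: refs=null, marked=A B E G
Mark H: refs=null, marked=A B E G H
Mark I: refs=B null A, marked=A B E G H I
Mark F: refs=D, marked=A B E F G H I
Mark D: refs=null H D, marked=A B D E F G H I
Unmarked (collected): C

Answer: 1 1 0 1 1 1 1 1 1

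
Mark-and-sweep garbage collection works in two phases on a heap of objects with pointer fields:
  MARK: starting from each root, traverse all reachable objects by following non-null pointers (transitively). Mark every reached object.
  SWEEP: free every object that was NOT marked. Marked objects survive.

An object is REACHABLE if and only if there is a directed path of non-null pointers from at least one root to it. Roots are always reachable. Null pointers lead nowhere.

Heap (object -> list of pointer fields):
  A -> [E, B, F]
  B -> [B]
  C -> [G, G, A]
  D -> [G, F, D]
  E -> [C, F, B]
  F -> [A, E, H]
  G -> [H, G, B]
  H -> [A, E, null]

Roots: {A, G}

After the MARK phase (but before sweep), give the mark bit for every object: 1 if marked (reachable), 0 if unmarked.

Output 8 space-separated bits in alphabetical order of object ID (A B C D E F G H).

Answer: 1 1 1 0 1 1 1 1

Derivation:
Roots: A G
Mark A: refs=E B F, marked=A
Mark G: refs=H G B, marked=A G
Mark E: refs=C F B, marked=A E G
Mark B: refs=B, marked=A B E G
Mark F: refs=A E H, marked=A B E F G
Mark H: refs=A E null, marked=A B E F G H
Mark C: refs=G G A, marked=A B C E F G H
Unmarked (collected): D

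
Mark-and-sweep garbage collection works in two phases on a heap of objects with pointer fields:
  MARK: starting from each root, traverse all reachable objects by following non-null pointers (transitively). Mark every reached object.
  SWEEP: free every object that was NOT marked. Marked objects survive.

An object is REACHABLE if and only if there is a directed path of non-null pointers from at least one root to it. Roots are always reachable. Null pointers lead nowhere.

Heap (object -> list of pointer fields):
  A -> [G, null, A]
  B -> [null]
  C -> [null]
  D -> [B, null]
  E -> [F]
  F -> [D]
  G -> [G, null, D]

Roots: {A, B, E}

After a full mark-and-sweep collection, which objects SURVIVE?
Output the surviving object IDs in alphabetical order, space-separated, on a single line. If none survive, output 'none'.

Answer: A B D E F G

Derivation:
Roots: A B E
Mark A: refs=G null A, marked=A
Mark B: refs=null, marked=A B
Mark E: refs=F, marked=A B E
Mark G: refs=G null D, marked=A B E G
Mark F: refs=D, marked=A B E F G
Mark D: refs=B null, marked=A B D E F G
Unmarked (collected): C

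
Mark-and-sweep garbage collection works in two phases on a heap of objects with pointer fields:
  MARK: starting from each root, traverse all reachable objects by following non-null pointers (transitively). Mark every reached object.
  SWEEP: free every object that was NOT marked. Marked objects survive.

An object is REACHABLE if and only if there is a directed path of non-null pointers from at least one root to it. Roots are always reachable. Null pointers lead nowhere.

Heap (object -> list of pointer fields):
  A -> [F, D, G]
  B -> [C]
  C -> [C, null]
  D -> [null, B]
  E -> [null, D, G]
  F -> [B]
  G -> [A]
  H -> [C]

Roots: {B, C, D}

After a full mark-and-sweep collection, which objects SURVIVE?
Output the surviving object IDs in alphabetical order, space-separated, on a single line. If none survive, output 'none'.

Answer: B C D

Derivation:
Roots: B C D
Mark B: refs=C, marked=B
Mark C: refs=C null, marked=B C
Mark D: refs=null B, marked=B C D
Unmarked (collected): A E F G H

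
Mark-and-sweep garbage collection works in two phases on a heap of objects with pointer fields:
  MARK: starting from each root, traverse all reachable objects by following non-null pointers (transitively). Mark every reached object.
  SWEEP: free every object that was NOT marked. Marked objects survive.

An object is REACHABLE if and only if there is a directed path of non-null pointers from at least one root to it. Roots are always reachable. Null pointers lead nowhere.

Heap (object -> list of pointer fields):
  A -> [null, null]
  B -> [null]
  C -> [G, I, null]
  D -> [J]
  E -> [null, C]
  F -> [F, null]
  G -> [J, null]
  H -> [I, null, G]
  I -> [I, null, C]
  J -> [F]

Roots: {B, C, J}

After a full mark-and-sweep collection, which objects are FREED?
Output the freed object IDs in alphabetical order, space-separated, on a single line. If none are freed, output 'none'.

Answer: A D E H

Derivation:
Roots: B C J
Mark B: refs=null, marked=B
Mark C: refs=G I null, marked=B C
Mark J: refs=F, marked=B C J
Mark G: refs=J null, marked=B C G J
Mark I: refs=I null C, marked=B C G I J
Mark F: refs=F null, marked=B C F G I J
Unmarked (collected): A D E H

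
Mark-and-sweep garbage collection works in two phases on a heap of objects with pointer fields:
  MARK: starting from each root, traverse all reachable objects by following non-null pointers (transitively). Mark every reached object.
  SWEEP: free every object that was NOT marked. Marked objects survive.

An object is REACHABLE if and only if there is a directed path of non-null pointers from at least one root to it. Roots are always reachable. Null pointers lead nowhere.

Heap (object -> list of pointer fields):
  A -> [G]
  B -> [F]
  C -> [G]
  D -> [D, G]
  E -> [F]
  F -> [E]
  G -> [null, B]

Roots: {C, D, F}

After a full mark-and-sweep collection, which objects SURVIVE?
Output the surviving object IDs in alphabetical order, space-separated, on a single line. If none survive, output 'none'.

Answer: B C D E F G

Derivation:
Roots: C D F
Mark C: refs=G, marked=C
Mark D: refs=D G, marked=C D
Mark F: refs=E, marked=C D F
Mark G: refs=null B, marked=C D F G
Mark E: refs=F, marked=C D E F G
Mark B: refs=F, marked=B C D E F G
Unmarked (collected): A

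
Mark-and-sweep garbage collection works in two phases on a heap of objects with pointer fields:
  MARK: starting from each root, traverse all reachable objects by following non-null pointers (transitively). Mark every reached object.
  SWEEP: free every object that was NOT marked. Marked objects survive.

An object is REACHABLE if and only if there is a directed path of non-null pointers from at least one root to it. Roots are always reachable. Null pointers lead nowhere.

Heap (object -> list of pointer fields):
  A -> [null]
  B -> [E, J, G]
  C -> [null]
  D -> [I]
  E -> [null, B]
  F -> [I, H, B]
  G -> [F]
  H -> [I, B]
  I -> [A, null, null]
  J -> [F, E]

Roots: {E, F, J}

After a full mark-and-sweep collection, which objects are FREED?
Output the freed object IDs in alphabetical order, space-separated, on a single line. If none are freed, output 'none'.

Answer: C D

Derivation:
Roots: E F J
Mark E: refs=null B, marked=E
Mark F: refs=I H B, marked=E F
Mark J: refs=F E, marked=E F J
Mark B: refs=E J G, marked=B E F J
Mark I: refs=A null null, marked=B E F I J
Mark H: refs=I B, marked=B E F H I J
Mark G: refs=F, marked=B E F G H I J
Mark A: refs=null, marked=A B E F G H I J
Unmarked (collected): C D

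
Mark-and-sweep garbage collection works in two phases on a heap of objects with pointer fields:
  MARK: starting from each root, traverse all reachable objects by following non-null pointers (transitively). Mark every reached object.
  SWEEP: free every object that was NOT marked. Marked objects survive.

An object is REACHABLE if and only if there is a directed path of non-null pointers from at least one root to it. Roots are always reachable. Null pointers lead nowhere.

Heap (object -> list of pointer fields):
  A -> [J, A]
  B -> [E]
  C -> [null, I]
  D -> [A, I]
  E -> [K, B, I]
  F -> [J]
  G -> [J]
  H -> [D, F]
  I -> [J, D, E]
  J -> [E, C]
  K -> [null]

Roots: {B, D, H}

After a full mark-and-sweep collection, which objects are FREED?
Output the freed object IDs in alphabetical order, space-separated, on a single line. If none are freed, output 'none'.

Roots: B D H
Mark B: refs=E, marked=B
Mark D: refs=A I, marked=B D
Mark H: refs=D F, marked=B D H
Mark E: refs=K B I, marked=B D E H
Mark A: refs=J A, marked=A B D E H
Mark I: refs=J D E, marked=A B D E H I
Mark F: refs=J, marked=A B D E F H I
Mark K: refs=null, marked=A B D E F H I K
Mark J: refs=E C, marked=A B D E F H I J K
Mark C: refs=null I, marked=A B C D E F H I J K
Unmarked (collected): G

Answer: G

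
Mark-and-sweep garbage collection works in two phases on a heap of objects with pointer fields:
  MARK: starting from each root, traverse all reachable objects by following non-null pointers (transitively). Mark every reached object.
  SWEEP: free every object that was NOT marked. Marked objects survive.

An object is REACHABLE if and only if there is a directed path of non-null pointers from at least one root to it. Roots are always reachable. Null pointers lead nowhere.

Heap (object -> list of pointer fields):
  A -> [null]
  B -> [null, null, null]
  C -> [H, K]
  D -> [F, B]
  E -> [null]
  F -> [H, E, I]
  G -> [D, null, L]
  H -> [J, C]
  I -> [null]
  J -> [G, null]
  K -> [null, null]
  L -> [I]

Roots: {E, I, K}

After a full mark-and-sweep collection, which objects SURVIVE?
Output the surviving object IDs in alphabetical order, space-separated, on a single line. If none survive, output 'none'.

Roots: E I K
Mark E: refs=null, marked=E
Mark I: refs=null, marked=E I
Mark K: refs=null null, marked=E I K
Unmarked (collected): A B C D F G H J L

Answer: E I K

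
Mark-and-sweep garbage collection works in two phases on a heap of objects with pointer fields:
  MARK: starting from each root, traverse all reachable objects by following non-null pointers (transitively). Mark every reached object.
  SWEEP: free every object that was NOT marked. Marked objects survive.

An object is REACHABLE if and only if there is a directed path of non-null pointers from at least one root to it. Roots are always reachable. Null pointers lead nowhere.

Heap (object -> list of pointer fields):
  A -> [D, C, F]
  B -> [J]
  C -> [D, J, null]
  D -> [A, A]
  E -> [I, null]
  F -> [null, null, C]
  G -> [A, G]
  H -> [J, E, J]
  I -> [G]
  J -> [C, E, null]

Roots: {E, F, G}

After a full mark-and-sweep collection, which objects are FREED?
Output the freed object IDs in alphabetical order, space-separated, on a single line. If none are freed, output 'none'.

Answer: B H

Derivation:
Roots: E F G
Mark E: refs=I null, marked=E
Mark F: refs=null null C, marked=E F
Mark G: refs=A G, marked=E F G
Mark I: refs=G, marked=E F G I
Mark C: refs=D J null, marked=C E F G I
Mark A: refs=D C F, marked=A C E F G I
Mark D: refs=A A, marked=A C D E F G I
Mark J: refs=C E null, marked=A C D E F G I J
Unmarked (collected): B H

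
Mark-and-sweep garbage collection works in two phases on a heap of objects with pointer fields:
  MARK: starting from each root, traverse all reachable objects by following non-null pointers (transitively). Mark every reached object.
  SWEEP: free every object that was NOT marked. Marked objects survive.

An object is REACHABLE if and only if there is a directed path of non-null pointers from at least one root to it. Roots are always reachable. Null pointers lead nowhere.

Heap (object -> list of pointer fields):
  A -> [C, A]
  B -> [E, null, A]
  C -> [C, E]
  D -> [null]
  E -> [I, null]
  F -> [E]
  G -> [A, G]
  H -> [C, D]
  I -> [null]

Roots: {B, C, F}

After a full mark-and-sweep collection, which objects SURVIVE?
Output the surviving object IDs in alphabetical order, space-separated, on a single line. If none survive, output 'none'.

Roots: B C F
Mark B: refs=E null A, marked=B
Mark C: refs=C E, marked=B C
Mark F: refs=E, marked=B C F
Mark E: refs=I null, marked=B C E F
Mark A: refs=C A, marked=A B C E F
Mark I: refs=null, marked=A B C E F I
Unmarked (collected): D G H

Answer: A B C E F I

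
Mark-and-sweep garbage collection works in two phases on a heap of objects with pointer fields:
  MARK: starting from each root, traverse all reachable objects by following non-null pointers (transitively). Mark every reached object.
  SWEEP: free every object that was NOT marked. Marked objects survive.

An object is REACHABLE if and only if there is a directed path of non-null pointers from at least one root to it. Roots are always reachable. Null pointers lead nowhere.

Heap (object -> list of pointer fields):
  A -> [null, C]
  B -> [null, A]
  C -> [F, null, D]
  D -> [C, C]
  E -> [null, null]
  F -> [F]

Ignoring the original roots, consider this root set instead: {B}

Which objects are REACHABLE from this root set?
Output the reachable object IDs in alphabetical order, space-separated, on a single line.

Answer: A B C D F

Derivation:
Roots: B
Mark B: refs=null A, marked=B
Mark A: refs=null C, marked=A B
Mark C: refs=F null D, marked=A B C
Mark F: refs=F, marked=A B C F
Mark D: refs=C C, marked=A B C D F
Unmarked (collected): E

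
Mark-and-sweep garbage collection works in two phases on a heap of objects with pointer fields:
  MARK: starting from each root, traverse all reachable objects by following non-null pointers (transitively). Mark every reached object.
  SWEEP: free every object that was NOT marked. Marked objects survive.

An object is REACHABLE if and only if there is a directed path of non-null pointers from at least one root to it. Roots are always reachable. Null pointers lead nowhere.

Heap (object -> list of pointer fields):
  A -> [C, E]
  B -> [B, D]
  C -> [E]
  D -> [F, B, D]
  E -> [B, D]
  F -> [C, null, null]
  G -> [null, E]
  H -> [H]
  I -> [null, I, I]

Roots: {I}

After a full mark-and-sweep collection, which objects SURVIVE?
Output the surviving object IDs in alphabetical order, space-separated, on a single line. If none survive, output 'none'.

Roots: I
Mark I: refs=null I I, marked=I
Unmarked (collected): A B C D E F G H

Answer: I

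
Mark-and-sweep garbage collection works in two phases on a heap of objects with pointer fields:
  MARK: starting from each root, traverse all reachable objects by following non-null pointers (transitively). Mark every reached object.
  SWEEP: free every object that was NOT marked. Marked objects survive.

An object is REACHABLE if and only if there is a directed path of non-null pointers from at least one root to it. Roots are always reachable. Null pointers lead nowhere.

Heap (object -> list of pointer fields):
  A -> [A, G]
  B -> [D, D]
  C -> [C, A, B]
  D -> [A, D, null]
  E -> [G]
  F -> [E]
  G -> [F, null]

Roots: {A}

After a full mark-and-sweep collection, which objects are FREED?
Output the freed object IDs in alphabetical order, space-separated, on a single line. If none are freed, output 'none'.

Roots: A
Mark A: refs=A G, marked=A
Mark G: refs=F null, marked=A G
Mark F: refs=E, marked=A F G
Mark E: refs=G, marked=A E F G
Unmarked (collected): B C D

Answer: B C D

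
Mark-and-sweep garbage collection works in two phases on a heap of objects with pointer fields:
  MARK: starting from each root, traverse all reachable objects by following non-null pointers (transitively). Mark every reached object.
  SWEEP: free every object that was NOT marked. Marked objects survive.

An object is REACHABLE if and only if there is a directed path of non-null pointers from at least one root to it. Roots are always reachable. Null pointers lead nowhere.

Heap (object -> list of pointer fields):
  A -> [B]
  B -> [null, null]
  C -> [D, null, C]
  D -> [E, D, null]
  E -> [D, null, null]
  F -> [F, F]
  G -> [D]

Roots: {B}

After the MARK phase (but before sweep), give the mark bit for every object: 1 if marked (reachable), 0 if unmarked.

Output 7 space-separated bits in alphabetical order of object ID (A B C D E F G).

Roots: B
Mark B: refs=null null, marked=B
Unmarked (collected): A C D E F G

Answer: 0 1 0 0 0 0 0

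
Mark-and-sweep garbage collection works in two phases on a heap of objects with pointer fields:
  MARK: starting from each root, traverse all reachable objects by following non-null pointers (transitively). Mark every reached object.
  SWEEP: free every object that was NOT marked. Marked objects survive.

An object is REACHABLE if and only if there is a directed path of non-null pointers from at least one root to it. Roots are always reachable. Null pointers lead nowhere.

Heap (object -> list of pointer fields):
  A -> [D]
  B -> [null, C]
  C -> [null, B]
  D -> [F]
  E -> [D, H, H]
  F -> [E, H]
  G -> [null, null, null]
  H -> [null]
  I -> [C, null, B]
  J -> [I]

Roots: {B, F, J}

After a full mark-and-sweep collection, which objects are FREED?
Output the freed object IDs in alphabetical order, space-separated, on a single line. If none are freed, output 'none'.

Answer: A G

Derivation:
Roots: B F J
Mark B: refs=null C, marked=B
Mark F: refs=E H, marked=B F
Mark J: refs=I, marked=B F J
Mark C: refs=null B, marked=B C F J
Mark E: refs=D H H, marked=B C E F J
Mark H: refs=null, marked=B C E F H J
Mark I: refs=C null B, marked=B C E F H I J
Mark D: refs=F, marked=B C D E F H I J
Unmarked (collected): A G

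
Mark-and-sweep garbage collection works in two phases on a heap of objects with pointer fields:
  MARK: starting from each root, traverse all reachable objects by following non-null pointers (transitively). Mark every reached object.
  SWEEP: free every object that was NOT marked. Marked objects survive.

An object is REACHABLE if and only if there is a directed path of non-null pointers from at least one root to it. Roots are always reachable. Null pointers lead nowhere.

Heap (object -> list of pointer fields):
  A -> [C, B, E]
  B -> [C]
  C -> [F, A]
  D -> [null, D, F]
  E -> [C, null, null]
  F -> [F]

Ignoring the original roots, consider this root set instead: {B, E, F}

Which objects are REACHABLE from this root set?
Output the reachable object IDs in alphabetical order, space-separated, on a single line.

Answer: A B C E F

Derivation:
Roots: B E F
Mark B: refs=C, marked=B
Mark E: refs=C null null, marked=B E
Mark F: refs=F, marked=B E F
Mark C: refs=F A, marked=B C E F
Mark A: refs=C B E, marked=A B C E F
Unmarked (collected): D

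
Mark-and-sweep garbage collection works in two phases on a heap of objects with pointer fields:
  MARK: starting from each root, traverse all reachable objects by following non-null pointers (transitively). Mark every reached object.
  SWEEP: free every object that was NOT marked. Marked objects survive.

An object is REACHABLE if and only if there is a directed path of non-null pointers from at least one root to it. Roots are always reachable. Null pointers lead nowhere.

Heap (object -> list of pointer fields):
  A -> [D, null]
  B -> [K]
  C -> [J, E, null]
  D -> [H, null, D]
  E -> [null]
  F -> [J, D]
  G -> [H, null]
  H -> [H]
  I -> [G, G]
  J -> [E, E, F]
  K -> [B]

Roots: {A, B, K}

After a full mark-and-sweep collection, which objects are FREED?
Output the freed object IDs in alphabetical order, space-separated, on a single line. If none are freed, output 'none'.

Answer: C E F G I J

Derivation:
Roots: A B K
Mark A: refs=D null, marked=A
Mark B: refs=K, marked=A B
Mark K: refs=B, marked=A B K
Mark D: refs=H null D, marked=A B D K
Mark H: refs=H, marked=A B D H K
Unmarked (collected): C E F G I J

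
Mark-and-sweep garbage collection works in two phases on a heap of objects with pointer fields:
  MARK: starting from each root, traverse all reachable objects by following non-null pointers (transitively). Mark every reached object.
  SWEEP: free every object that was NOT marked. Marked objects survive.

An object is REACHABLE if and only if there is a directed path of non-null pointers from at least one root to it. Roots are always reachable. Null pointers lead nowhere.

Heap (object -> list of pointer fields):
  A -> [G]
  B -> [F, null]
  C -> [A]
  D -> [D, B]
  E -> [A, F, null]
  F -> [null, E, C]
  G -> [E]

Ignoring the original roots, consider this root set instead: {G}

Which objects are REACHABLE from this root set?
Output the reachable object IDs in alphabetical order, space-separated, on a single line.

Roots: G
Mark G: refs=E, marked=G
Mark E: refs=A F null, marked=E G
Mark A: refs=G, marked=A E G
Mark F: refs=null E C, marked=A E F G
Mark C: refs=A, marked=A C E F G
Unmarked (collected): B D

Answer: A C E F G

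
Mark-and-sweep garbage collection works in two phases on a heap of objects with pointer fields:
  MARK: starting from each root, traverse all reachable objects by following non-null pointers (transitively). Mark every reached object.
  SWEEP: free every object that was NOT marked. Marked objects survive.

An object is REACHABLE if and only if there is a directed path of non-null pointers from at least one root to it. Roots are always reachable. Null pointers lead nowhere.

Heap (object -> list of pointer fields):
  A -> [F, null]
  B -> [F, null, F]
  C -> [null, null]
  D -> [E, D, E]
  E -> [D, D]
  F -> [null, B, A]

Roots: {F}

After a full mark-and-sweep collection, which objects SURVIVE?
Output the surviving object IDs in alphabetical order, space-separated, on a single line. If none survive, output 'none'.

Answer: A B F

Derivation:
Roots: F
Mark F: refs=null B A, marked=F
Mark B: refs=F null F, marked=B F
Mark A: refs=F null, marked=A B F
Unmarked (collected): C D E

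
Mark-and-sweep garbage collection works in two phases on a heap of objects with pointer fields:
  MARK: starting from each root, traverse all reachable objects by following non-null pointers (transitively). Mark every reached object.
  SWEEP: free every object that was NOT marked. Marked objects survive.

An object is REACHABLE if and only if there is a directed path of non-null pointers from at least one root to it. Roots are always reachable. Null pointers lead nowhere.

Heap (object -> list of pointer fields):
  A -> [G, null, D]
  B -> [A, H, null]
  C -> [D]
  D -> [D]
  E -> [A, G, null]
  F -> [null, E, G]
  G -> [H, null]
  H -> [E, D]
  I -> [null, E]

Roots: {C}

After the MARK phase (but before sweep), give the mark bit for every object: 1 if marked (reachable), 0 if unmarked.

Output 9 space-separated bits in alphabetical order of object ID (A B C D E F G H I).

Roots: C
Mark C: refs=D, marked=C
Mark D: refs=D, marked=C D
Unmarked (collected): A B E F G H I

Answer: 0 0 1 1 0 0 0 0 0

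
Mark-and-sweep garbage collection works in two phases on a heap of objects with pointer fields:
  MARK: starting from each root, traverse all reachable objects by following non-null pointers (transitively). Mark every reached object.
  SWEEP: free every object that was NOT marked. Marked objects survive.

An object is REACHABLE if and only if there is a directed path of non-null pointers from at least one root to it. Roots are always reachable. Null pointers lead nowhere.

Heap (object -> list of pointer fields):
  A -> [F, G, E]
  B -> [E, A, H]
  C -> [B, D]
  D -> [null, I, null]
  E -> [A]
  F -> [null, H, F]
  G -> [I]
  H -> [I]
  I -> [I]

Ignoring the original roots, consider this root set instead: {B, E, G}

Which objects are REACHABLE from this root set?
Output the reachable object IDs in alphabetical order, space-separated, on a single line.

Answer: A B E F G H I

Derivation:
Roots: B E G
Mark B: refs=E A H, marked=B
Mark E: refs=A, marked=B E
Mark G: refs=I, marked=B E G
Mark A: refs=F G E, marked=A B E G
Mark H: refs=I, marked=A B E G H
Mark I: refs=I, marked=A B E G H I
Mark F: refs=null H F, marked=A B E F G H I
Unmarked (collected): C D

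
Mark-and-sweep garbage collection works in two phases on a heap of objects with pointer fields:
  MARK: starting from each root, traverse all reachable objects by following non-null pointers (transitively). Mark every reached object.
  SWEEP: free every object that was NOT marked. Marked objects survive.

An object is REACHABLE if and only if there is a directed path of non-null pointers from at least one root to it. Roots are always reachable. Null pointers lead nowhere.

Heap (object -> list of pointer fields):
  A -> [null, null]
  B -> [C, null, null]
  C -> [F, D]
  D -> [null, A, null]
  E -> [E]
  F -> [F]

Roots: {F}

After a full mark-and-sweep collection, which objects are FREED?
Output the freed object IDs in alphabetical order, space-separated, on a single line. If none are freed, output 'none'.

Answer: A B C D E

Derivation:
Roots: F
Mark F: refs=F, marked=F
Unmarked (collected): A B C D E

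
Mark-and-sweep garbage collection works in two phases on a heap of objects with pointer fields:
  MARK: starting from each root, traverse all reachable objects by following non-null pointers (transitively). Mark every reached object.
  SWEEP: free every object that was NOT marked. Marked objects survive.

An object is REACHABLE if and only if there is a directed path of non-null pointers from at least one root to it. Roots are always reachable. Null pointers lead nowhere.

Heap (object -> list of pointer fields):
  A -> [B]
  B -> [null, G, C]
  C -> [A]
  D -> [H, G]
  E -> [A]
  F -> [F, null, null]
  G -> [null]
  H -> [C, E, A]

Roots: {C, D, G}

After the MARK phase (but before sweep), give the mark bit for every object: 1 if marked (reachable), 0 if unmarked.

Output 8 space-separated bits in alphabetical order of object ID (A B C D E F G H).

Answer: 1 1 1 1 1 0 1 1

Derivation:
Roots: C D G
Mark C: refs=A, marked=C
Mark D: refs=H G, marked=C D
Mark G: refs=null, marked=C D G
Mark A: refs=B, marked=A C D G
Mark H: refs=C E A, marked=A C D G H
Mark B: refs=null G C, marked=A B C D G H
Mark E: refs=A, marked=A B C D E G H
Unmarked (collected): F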